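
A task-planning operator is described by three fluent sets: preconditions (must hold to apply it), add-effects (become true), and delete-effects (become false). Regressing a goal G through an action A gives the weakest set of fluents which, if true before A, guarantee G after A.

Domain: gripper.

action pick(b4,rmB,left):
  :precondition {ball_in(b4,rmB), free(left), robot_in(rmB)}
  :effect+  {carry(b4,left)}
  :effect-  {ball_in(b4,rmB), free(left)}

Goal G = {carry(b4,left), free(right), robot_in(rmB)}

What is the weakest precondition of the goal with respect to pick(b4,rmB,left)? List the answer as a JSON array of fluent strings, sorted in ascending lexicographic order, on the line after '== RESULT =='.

Regress:
  G ∩ del = {}  (empty — regression defined)
  G \ add = {carry(b4,left), free(right), robot_in(rmB)} \ {carry(b4,left)} = {free(right), robot_in(rmB)}
  ∪ pre   = {free(right), robot_in(rmB)} ∪ {ball_in(b4,rmB), free(left), robot_in(rmB)}
          = {ball_in(b4,rmB), free(left), free(right), robot_in(rmB)}

== RESULT ==
["ball_in(b4,rmB)", "free(left)", "free(right)", "robot_in(rmB)"]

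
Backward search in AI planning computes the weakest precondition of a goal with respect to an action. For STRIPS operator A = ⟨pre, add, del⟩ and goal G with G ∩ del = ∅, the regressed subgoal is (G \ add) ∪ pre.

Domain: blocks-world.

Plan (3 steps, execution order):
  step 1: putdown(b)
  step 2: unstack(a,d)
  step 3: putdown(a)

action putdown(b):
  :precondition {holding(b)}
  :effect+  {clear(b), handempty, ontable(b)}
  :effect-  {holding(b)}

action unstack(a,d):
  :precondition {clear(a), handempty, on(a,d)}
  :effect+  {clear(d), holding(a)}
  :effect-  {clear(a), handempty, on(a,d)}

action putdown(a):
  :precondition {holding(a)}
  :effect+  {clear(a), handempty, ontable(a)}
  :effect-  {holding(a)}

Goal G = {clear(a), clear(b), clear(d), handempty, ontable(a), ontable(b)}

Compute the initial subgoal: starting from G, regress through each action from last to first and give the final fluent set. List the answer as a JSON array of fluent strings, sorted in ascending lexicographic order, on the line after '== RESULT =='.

Regress step by step:
  through step 3 (putdown(a)): drop {clear(a), handempty, ontable(a)}, keep {clear(b), clear(d), ontable(b)}, require {holding(a)}
    → {clear(b), clear(d), holding(a), ontable(b)}
  through step 2 (unstack(a,d)): drop {clear(d), holding(a)}, keep {clear(b), ontable(b)}, require {clear(a), handempty, on(a,d)}
    → {clear(a), clear(b), handempty, on(a,d), ontable(b)}
  through step 1 (putdown(b)): drop {clear(b), handempty, ontable(b)}, keep {clear(a), on(a,d)}, require {holding(b)}
    → {clear(a), holding(b), on(a,d)}

== RESULT ==
["clear(a)", "holding(b)", "on(a,d)"]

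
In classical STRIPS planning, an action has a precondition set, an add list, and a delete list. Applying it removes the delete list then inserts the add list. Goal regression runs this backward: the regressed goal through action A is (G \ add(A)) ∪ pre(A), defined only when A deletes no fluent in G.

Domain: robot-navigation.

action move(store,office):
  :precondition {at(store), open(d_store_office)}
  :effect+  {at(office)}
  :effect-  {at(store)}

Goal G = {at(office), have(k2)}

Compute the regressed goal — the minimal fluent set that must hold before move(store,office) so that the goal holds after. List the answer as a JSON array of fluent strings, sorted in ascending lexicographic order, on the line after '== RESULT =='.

Regress:
  G ∩ del = {}  (empty — regression defined)
  G \ add = {at(office), have(k2)} \ {at(office)} = {have(k2)}
  ∪ pre   = {have(k2)} ∪ {at(store), open(d_store_office)}
          = {at(store), have(k2), open(d_store_office)}

== RESULT ==
["at(store)", "have(k2)", "open(d_store_office)"]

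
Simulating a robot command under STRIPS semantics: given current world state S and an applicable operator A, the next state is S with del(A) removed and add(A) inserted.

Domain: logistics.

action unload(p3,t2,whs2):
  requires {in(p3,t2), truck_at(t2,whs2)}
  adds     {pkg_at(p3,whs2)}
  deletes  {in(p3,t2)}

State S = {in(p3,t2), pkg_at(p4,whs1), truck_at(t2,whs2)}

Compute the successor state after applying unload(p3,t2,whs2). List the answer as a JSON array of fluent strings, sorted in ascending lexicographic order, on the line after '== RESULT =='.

Compute (S \ del) ∪ add:
  pre ⊆ S: {in(p3,t2), truck_at(t2,whs2)} ⊆ S  — applicable
  S \ del = {pkg_at(p4,whs1), truck_at(t2,whs2)}
  ∪ add   = {pkg_at(p3,whs2), pkg_at(p4,whs1), truck_at(t2,whs2)}

== RESULT ==
["pkg_at(p3,whs2)", "pkg_at(p4,whs1)", "truck_at(t2,whs2)"]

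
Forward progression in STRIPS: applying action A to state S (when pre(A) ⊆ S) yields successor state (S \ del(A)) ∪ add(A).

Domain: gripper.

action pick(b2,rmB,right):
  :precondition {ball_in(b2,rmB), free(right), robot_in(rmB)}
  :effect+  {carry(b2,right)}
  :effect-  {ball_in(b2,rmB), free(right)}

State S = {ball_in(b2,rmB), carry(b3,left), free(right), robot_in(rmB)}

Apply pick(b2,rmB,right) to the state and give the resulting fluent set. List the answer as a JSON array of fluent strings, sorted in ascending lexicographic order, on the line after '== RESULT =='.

Progress:
  pre ⊆ S: {ball_in(b2,rmB), free(right), robot_in(rmB)} ⊆ S  — applicable
  S \ del = {carry(b3,left), robot_in(rmB)}
  ∪ add   = {carry(b2,right), carry(b3,left), robot_in(rmB)}

== RESULT ==
["carry(b2,right)", "carry(b3,left)", "robot_in(rmB)"]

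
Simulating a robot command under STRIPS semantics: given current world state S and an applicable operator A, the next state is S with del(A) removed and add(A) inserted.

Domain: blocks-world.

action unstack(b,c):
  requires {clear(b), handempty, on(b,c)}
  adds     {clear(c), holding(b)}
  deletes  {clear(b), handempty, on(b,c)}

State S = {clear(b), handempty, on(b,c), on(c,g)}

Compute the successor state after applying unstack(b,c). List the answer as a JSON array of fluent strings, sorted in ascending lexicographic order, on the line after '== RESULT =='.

Progress:
  pre ⊆ S: {clear(b), handempty, on(b,c)} ⊆ S  — applicable
  S \ del = {on(c,g)}
  ∪ add   = {clear(c), holding(b), on(c,g)}

== RESULT ==
["clear(c)", "holding(b)", "on(c,g)"]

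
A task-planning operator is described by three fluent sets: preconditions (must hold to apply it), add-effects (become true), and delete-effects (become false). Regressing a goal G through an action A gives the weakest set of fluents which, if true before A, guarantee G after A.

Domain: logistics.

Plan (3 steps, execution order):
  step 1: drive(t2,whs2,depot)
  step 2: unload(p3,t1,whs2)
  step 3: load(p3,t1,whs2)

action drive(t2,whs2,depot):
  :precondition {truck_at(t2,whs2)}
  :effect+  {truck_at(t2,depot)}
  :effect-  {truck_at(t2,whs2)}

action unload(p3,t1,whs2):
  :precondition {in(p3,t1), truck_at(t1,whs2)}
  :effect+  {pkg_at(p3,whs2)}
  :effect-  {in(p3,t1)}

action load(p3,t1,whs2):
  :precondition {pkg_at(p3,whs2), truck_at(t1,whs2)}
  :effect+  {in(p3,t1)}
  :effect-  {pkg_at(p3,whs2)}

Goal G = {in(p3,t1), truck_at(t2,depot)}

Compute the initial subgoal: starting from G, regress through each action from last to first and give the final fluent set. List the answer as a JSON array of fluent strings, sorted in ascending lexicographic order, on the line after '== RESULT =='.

Regress step by step:
  through step 3 (load(p3,t1,whs2)): drop {in(p3,t1)}, keep {truck_at(t2,depot)}, require {pkg_at(p3,whs2), truck_at(t1,whs2)}
    → {pkg_at(p3,whs2), truck_at(t1,whs2), truck_at(t2,depot)}
  through step 2 (unload(p3,t1,whs2)): drop {pkg_at(p3,whs2)}, keep {truck_at(t1,whs2), truck_at(t2,depot)}, require {in(p3,t1), truck_at(t1,whs2)}
    → {in(p3,t1), truck_at(t1,whs2), truck_at(t2,depot)}
  through step 1 (drive(t2,whs2,depot)): drop {truck_at(t2,depot)}, keep {in(p3,t1), truck_at(t1,whs2)}, require {truck_at(t2,whs2)}
    → {in(p3,t1), truck_at(t1,whs2), truck_at(t2,whs2)}

== RESULT ==
["in(p3,t1)", "truck_at(t1,whs2)", "truck_at(t2,whs2)"]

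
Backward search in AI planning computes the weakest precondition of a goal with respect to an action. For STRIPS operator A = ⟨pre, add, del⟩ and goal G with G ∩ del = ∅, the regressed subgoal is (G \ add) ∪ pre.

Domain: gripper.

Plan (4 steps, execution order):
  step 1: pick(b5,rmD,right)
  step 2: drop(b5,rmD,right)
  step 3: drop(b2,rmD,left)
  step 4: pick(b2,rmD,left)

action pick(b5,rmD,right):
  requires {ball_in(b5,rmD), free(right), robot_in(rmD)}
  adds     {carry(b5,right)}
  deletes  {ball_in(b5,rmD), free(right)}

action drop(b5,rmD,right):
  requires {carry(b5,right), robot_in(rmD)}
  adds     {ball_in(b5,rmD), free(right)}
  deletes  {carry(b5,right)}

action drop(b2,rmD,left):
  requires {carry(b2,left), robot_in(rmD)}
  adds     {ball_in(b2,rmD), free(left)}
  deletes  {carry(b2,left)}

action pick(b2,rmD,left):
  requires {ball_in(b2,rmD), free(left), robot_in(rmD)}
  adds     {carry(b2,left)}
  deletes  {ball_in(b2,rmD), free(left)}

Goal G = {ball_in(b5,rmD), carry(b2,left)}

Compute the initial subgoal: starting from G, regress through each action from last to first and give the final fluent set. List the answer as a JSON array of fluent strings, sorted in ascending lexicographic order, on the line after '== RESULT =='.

Regress step by step:
  through step 4 (pick(b2,rmD,left)): drop {carry(b2,left)}, keep {ball_in(b5,rmD)}, require {ball_in(b2,rmD), free(left), robot_in(rmD)}
    → {ball_in(b2,rmD), ball_in(b5,rmD), free(left), robot_in(rmD)}
  through step 3 (drop(b2,rmD,left)): drop {ball_in(b2,rmD), free(left)}, keep {ball_in(b5,rmD), robot_in(rmD)}, require {carry(b2,left), robot_in(rmD)}
    → {ball_in(b5,rmD), carry(b2,left), robot_in(rmD)}
  through step 2 (drop(b5,rmD,right)): drop {ball_in(b5,rmD)}, keep {carry(b2,left), robot_in(rmD)}, require {carry(b5,right), robot_in(rmD)}
    → {carry(b2,left), carry(b5,right), robot_in(rmD)}
  through step 1 (pick(b5,rmD,right)): drop {carry(b5,right)}, keep {carry(b2,left), robot_in(rmD)}, require {ball_in(b5,rmD), free(right), robot_in(rmD)}
    → {ball_in(b5,rmD), carry(b2,left), free(right), robot_in(rmD)}

== RESULT ==
["ball_in(b5,rmD)", "carry(b2,left)", "free(right)", "robot_in(rmD)"]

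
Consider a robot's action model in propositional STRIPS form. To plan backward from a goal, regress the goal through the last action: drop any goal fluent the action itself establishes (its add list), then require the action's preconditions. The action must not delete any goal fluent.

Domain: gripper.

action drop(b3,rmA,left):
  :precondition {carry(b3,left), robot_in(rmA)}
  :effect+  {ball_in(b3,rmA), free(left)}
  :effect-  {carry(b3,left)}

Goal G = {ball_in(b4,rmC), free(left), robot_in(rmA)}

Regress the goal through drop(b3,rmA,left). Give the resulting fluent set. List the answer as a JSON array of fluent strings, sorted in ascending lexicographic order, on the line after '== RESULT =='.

Compute (G \ add) ∪ pre:
  G ∩ del = {}  (empty — regression defined)
  G \ add = {ball_in(b4,rmC), free(left), robot_in(rmA)} \ {ball_in(b3,rmA), free(left)} = {ball_in(b4,rmC), robot_in(rmA)}
  ∪ pre   = {ball_in(b4,rmC), robot_in(rmA)} ∪ {carry(b3,left), robot_in(rmA)}
          = {ball_in(b4,rmC), carry(b3,left), robot_in(rmA)}

== RESULT ==
["ball_in(b4,rmC)", "carry(b3,left)", "robot_in(rmA)"]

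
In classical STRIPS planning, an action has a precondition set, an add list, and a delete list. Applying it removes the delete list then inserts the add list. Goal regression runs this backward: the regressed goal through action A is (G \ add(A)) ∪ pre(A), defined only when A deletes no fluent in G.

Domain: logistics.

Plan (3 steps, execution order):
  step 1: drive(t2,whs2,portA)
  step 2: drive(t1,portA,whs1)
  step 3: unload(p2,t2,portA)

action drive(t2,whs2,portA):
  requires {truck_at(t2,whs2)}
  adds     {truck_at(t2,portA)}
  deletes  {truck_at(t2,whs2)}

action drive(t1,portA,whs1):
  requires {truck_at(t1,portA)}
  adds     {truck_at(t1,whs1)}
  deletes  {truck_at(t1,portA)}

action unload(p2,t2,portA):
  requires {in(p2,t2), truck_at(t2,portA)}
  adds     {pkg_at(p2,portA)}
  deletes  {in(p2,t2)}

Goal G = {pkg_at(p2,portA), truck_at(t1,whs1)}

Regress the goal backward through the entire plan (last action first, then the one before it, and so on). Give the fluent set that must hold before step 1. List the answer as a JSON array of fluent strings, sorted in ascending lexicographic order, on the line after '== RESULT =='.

Work backward from the goal:
  through step 3 (unload(p2,t2,portA)): drop {pkg_at(p2,portA)}, keep {truck_at(t1,whs1)}, require {in(p2,t2), truck_at(t2,portA)}
    → {in(p2,t2), truck_at(t1,whs1), truck_at(t2,portA)}
  through step 2 (drive(t1,portA,whs1)): drop {truck_at(t1,whs1)}, keep {in(p2,t2), truck_at(t2,portA)}, require {truck_at(t1,portA)}
    → {in(p2,t2), truck_at(t1,portA), truck_at(t2,portA)}
  through step 1 (drive(t2,whs2,portA)): drop {truck_at(t2,portA)}, keep {in(p2,t2), truck_at(t1,portA)}, require {truck_at(t2,whs2)}
    → {in(p2,t2), truck_at(t1,portA), truck_at(t2,whs2)}

== RESULT ==
["in(p2,t2)", "truck_at(t1,portA)", "truck_at(t2,whs2)"]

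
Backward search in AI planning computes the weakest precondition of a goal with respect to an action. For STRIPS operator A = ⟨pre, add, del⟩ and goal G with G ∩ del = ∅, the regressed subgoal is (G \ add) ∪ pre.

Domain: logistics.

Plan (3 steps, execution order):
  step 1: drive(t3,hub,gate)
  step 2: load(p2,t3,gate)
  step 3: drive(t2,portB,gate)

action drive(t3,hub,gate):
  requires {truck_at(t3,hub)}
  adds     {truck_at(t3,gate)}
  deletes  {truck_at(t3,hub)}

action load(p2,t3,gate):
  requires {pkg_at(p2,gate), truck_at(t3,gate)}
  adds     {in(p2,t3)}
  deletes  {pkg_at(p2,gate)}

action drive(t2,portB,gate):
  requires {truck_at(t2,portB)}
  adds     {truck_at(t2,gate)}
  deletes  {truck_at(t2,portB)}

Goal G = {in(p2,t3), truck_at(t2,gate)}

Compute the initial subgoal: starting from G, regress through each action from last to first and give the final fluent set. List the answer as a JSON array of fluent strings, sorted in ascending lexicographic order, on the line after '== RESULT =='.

Regress step by step:
  through step 3 (drive(t2,portB,gate)): drop {truck_at(t2,gate)}, keep {in(p2,t3)}, require {truck_at(t2,portB)}
    → {in(p2,t3), truck_at(t2,portB)}
  through step 2 (load(p2,t3,gate)): drop {in(p2,t3)}, keep {truck_at(t2,portB)}, require {pkg_at(p2,gate), truck_at(t3,gate)}
    → {pkg_at(p2,gate), truck_at(t2,portB), truck_at(t3,gate)}
  through step 1 (drive(t3,hub,gate)): drop {truck_at(t3,gate)}, keep {pkg_at(p2,gate), truck_at(t2,portB)}, require {truck_at(t3,hub)}
    → {pkg_at(p2,gate), truck_at(t2,portB), truck_at(t3,hub)}

== RESULT ==
["pkg_at(p2,gate)", "truck_at(t2,portB)", "truck_at(t3,hub)"]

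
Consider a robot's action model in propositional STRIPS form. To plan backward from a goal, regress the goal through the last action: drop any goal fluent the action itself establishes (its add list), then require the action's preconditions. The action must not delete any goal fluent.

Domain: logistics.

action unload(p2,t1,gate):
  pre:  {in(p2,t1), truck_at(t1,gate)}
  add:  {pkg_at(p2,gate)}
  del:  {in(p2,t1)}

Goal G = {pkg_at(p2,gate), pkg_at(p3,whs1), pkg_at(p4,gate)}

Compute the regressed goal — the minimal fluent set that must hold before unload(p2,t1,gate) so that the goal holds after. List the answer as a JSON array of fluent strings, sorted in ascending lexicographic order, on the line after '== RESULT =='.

Regress:
  G ∩ del = {}  (empty — regression defined)
  G \ add = {pkg_at(p2,gate), pkg_at(p3,whs1), pkg_at(p4,gate)} \ {pkg_at(p2,gate)} = {pkg_at(p3,whs1), pkg_at(p4,gate)}
  ∪ pre   = {pkg_at(p3,whs1), pkg_at(p4,gate)} ∪ {in(p2,t1), truck_at(t1,gate)}
          = {in(p2,t1), pkg_at(p3,whs1), pkg_at(p4,gate), truck_at(t1,gate)}

== RESULT ==
["in(p2,t1)", "pkg_at(p3,whs1)", "pkg_at(p4,gate)", "truck_at(t1,gate)"]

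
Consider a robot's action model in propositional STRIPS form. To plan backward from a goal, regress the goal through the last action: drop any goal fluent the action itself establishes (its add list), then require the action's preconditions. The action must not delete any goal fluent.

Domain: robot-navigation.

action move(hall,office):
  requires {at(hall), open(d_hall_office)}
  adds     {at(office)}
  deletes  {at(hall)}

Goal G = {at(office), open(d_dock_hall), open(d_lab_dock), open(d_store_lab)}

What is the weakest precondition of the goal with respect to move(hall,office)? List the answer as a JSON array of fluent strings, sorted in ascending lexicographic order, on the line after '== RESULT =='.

Regress:
  G ∩ del = {}  (empty — regression defined)
  G \ add = {at(office), open(d_dock_hall), open(d_lab_dock), open(d_store_lab)} \ {at(office)} = {open(d_dock_hall), open(d_lab_dock), open(d_store_lab)}
  ∪ pre   = {open(d_dock_hall), open(d_lab_dock), open(d_store_lab)} ∪ {at(hall), open(d_hall_office)}
          = {at(hall), open(d_dock_hall), open(d_hall_office), open(d_lab_dock), open(d_store_lab)}

== RESULT ==
["at(hall)", "open(d_dock_hall)", "open(d_hall_office)", "open(d_lab_dock)", "open(d_store_lab)"]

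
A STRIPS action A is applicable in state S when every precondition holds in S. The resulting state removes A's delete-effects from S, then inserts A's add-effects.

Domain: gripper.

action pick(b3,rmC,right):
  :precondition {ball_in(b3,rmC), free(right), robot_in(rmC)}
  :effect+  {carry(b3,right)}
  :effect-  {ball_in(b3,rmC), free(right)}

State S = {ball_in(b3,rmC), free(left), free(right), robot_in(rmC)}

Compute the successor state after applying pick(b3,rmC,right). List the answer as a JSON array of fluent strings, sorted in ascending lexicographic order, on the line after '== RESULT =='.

Compute (S \ del) ∪ add:
  pre ⊆ S: {ball_in(b3,rmC), free(right), robot_in(rmC)} ⊆ S  — applicable
  S \ del = {free(left), robot_in(rmC)}
  ∪ add   = {carry(b3,right), free(left), robot_in(rmC)}

== RESULT ==
["carry(b3,right)", "free(left)", "robot_in(rmC)"]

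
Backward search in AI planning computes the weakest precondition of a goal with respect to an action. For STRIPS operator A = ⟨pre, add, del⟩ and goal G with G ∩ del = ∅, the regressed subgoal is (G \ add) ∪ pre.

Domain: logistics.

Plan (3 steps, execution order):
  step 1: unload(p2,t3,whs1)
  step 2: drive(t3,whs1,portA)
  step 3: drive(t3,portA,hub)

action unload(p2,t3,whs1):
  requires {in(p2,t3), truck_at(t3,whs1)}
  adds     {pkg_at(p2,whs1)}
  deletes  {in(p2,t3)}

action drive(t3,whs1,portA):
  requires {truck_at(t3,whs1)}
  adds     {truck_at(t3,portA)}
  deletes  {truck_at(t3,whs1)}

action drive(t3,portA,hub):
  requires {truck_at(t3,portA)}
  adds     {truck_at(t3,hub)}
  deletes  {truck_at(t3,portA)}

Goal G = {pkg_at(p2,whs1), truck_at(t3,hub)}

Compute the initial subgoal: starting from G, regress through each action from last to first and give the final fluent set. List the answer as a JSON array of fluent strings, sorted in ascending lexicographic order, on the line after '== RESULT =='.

Work backward from the goal:
  through step 3 (drive(t3,portA,hub)): drop {truck_at(t3,hub)}, keep {pkg_at(p2,whs1)}, require {truck_at(t3,portA)}
    → {pkg_at(p2,whs1), truck_at(t3,portA)}
  through step 2 (drive(t3,whs1,portA)): drop {truck_at(t3,portA)}, keep {pkg_at(p2,whs1)}, require {truck_at(t3,whs1)}
    → {pkg_at(p2,whs1), truck_at(t3,whs1)}
  through step 1 (unload(p2,t3,whs1)): drop {pkg_at(p2,whs1)}, keep {truck_at(t3,whs1)}, require {in(p2,t3), truck_at(t3,whs1)}
    → {in(p2,t3), truck_at(t3,whs1)}

== RESULT ==
["in(p2,t3)", "truck_at(t3,whs1)"]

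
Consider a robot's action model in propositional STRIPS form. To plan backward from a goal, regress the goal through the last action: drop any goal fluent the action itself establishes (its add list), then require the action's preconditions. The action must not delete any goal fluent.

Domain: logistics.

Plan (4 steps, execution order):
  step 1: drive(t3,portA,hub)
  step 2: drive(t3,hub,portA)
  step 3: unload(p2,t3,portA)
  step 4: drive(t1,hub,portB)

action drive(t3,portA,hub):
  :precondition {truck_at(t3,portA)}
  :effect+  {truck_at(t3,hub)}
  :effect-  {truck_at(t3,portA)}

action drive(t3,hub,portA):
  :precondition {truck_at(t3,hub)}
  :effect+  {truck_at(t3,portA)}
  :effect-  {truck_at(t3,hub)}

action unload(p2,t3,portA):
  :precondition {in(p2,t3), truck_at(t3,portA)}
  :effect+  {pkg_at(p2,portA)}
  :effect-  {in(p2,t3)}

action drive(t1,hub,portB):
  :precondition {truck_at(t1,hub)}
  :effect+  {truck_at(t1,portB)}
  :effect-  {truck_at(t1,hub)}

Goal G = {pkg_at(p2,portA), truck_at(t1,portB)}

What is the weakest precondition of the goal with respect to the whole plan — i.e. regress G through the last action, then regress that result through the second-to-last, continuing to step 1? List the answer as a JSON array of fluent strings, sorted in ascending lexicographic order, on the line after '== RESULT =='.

Regress step by step:
  through step 4 (drive(t1,hub,portB)): drop {truck_at(t1,portB)}, keep {pkg_at(p2,portA)}, require {truck_at(t1,hub)}
    → {pkg_at(p2,portA), truck_at(t1,hub)}
  through step 3 (unload(p2,t3,portA)): drop {pkg_at(p2,portA)}, keep {truck_at(t1,hub)}, require {in(p2,t3), truck_at(t3,portA)}
    → {in(p2,t3), truck_at(t1,hub), truck_at(t3,portA)}
  through step 2 (drive(t3,hub,portA)): drop {truck_at(t3,portA)}, keep {in(p2,t3), truck_at(t1,hub)}, require {truck_at(t3,hub)}
    → {in(p2,t3), truck_at(t1,hub), truck_at(t3,hub)}
  through step 1 (drive(t3,portA,hub)): drop {truck_at(t3,hub)}, keep {in(p2,t3), truck_at(t1,hub)}, require {truck_at(t3,portA)}
    → {in(p2,t3), truck_at(t1,hub), truck_at(t3,portA)}

== RESULT ==
["in(p2,t3)", "truck_at(t1,hub)", "truck_at(t3,portA)"]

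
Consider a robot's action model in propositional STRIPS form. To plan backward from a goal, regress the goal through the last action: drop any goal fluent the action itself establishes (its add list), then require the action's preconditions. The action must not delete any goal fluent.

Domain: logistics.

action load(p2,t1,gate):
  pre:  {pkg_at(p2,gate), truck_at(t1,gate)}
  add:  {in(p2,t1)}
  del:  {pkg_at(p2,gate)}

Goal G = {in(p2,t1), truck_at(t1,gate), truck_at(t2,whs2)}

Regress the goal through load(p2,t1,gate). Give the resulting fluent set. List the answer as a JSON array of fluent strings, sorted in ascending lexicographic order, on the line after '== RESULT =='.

Compute (G \ add) ∪ pre:
  G ∩ del = {}  (empty — regression defined)
  G \ add = {in(p2,t1), truck_at(t1,gate), truck_at(t2,whs2)} \ {in(p2,t1)} = {truck_at(t1,gate), truck_at(t2,whs2)}
  ∪ pre   = {truck_at(t1,gate), truck_at(t2,whs2)} ∪ {pkg_at(p2,gate), truck_at(t1,gate)}
          = {pkg_at(p2,gate), truck_at(t1,gate), truck_at(t2,whs2)}

== RESULT ==
["pkg_at(p2,gate)", "truck_at(t1,gate)", "truck_at(t2,whs2)"]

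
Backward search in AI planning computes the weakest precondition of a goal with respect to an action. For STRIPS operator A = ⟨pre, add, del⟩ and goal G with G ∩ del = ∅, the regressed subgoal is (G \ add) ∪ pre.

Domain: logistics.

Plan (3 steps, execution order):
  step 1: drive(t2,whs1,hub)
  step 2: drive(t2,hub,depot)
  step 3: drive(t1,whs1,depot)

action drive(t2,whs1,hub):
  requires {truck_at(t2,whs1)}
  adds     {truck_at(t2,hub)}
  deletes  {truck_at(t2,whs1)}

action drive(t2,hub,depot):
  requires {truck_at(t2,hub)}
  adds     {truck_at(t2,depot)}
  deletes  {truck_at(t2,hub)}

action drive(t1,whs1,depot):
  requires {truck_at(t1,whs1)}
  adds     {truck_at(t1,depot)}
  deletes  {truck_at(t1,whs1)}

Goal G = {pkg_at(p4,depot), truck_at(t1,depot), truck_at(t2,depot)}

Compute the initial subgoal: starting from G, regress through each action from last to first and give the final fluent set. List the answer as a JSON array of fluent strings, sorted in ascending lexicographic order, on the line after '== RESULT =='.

Work backward from the goal:
  through step 3 (drive(t1,whs1,depot)): drop {truck_at(t1,depot)}, keep {pkg_at(p4,depot), truck_at(t2,depot)}, require {truck_at(t1,whs1)}
    → {pkg_at(p4,depot), truck_at(t1,whs1), truck_at(t2,depot)}
  through step 2 (drive(t2,hub,depot)): drop {truck_at(t2,depot)}, keep {pkg_at(p4,depot), truck_at(t1,whs1)}, require {truck_at(t2,hub)}
    → {pkg_at(p4,depot), truck_at(t1,whs1), truck_at(t2,hub)}
  through step 1 (drive(t2,whs1,hub)): drop {truck_at(t2,hub)}, keep {pkg_at(p4,depot), truck_at(t1,whs1)}, require {truck_at(t2,whs1)}
    → {pkg_at(p4,depot), truck_at(t1,whs1), truck_at(t2,whs1)}

== RESULT ==
["pkg_at(p4,depot)", "truck_at(t1,whs1)", "truck_at(t2,whs1)"]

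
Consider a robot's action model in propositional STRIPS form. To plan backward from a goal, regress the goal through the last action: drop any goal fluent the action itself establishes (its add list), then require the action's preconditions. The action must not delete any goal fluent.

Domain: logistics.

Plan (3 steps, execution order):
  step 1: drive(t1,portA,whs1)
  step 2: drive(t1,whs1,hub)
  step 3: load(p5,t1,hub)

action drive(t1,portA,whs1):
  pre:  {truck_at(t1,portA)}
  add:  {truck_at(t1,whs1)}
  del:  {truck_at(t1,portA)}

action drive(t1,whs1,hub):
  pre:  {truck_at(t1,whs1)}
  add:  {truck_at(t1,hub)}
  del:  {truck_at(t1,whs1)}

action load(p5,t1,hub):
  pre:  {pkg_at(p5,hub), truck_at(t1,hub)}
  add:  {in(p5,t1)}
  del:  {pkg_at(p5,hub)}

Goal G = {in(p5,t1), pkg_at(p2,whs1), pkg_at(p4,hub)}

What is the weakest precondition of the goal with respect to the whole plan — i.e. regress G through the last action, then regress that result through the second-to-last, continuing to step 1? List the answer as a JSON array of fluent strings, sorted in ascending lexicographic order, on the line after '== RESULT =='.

Regress step by step:
  through step 3 (load(p5,t1,hub)): drop {in(p5,t1)}, keep {pkg_at(p2,whs1), pkg_at(p4,hub)}, require {pkg_at(p5,hub), truck_at(t1,hub)}
    → {pkg_at(p2,whs1), pkg_at(p4,hub), pkg_at(p5,hub), truck_at(t1,hub)}
  through step 2 (drive(t1,whs1,hub)): drop {truck_at(t1,hub)}, keep {pkg_at(p2,whs1), pkg_at(p4,hub), pkg_at(p5,hub)}, require {truck_at(t1,whs1)}
    → {pkg_at(p2,whs1), pkg_at(p4,hub), pkg_at(p5,hub), truck_at(t1,whs1)}
  through step 1 (drive(t1,portA,whs1)): drop {truck_at(t1,whs1)}, keep {pkg_at(p2,whs1), pkg_at(p4,hub), pkg_at(p5,hub)}, require {truck_at(t1,portA)}
    → {pkg_at(p2,whs1), pkg_at(p4,hub), pkg_at(p5,hub), truck_at(t1,portA)}

== RESULT ==
["pkg_at(p2,whs1)", "pkg_at(p4,hub)", "pkg_at(p5,hub)", "truck_at(t1,portA)"]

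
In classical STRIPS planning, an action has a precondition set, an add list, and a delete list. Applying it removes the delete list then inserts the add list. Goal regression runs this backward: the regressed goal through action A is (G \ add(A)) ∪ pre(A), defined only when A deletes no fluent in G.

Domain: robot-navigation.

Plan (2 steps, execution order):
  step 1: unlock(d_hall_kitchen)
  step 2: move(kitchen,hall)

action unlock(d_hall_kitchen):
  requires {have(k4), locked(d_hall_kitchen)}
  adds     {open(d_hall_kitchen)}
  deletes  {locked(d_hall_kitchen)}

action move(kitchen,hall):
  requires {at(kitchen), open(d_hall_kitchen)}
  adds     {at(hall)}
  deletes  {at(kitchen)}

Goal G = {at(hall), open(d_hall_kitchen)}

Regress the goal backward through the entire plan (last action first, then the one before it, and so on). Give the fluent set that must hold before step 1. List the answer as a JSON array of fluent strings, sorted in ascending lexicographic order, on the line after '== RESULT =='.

Work backward from the goal:
  through step 2 (move(kitchen,hall)): drop {at(hall)}, keep {open(d_hall_kitchen)}, require {at(kitchen), open(d_hall_kitchen)}
    → {at(kitchen), open(d_hall_kitchen)}
  through step 1 (unlock(d_hall_kitchen)): drop {open(d_hall_kitchen)}, keep {at(kitchen)}, require {have(k4), locked(d_hall_kitchen)}
    → {at(kitchen), have(k4), locked(d_hall_kitchen)}

== RESULT ==
["at(kitchen)", "have(k4)", "locked(d_hall_kitchen)"]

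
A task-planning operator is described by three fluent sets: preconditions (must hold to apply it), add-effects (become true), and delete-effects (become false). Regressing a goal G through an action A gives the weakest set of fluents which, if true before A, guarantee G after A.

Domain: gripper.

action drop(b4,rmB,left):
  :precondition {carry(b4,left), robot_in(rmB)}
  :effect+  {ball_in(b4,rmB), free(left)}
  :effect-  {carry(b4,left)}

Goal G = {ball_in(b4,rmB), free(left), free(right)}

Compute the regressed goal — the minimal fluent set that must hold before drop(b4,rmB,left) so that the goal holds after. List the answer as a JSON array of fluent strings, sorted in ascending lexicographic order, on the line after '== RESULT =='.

Compute (G \ add) ∪ pre:
  G ∩ del = {}  (empty — regression defined)
  G \ add = {ball_in(b4,rmB), free(left), free(right)} \ {ball_in(b4,rmB), free(left)} = {free(right)}
  ∪ pre   = {free(right)} ∪ {carry(b4,left), robot_in(rmB)}
          = {carry(b4,left), free(right), robot_in(rmB)}

== RESULT ==
["carry(b4,left)", "free(right)", "robot_in(rmB)"]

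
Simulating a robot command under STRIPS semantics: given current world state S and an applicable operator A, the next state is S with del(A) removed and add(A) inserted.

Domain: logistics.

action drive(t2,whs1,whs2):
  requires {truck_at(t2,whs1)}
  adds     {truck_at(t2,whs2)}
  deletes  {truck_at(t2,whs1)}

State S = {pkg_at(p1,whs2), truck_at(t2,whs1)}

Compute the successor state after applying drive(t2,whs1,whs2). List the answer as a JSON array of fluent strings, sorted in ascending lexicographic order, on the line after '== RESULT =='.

Progress:
  pre ⊆ S: {truck_at(t2,whs1)} ⊆ S  — applicable
  S \ del = {pkg_at(p1,whs2)}
  ∪ add   = {pkg_at(p1,whs2), truck_at(t2,whs2)}

== RESULT ==
["pkg_at(p1,whs2)", "truck_at(t2,whs2)"]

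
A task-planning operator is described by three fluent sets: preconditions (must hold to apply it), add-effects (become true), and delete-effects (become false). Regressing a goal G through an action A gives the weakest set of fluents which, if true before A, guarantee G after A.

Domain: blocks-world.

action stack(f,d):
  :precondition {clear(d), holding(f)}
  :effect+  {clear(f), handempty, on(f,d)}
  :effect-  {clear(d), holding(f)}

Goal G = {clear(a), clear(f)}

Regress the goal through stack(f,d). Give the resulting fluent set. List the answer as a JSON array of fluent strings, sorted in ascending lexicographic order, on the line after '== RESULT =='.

Compute (G \ add) ∪ pre:
  G ∩ del = {}  (empty — regression defined)
  G \ add = {clear(a), clear(f)} \ {clear(f), handempty, on(f,d)} = {clear(a)}
  ∪ pre   = {clear(a)} ∪ {clear(d), holding(f)}
          = {clear(a), clear(d), holding(f)}

== RESULT ==
["clear(a)", "clear(d)", "holding(f)"]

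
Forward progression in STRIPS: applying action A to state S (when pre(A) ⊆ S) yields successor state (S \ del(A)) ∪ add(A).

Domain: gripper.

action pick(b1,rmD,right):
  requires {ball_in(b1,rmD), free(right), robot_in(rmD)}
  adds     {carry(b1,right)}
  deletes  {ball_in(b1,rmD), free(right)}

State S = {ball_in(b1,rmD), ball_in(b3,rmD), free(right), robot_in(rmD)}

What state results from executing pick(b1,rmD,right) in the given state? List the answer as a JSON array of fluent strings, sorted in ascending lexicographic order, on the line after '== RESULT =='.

Progress:
  pre ⊆ S: {ball_in(b1,rmD), free(right), robot_in(rmD)} ⊆ S  — applicable
  S \ del = {ball_in(b3,rmD), robot_in(rmD)}
  ∪ add   = {ball_in(b3,rmD), carry(b1,right), robot_in(rmD)}

== RESULT ==
["ball_in(b3,rmD)", "carry(b1,right)", "robot_in(rmD)"]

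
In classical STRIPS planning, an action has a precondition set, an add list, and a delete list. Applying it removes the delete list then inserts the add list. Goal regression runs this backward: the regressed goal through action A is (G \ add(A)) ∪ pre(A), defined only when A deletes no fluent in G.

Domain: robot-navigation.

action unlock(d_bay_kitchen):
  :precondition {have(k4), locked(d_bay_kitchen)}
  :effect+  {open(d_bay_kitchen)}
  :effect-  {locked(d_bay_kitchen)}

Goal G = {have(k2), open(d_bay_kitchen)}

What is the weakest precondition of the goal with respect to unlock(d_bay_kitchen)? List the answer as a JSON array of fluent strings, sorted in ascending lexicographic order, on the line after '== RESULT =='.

Compute (G \ add) ∪ pre:
  G ∩ del = {}  (empty — regression defined)
  G \ add = {have(k2), open(d_bay_kitchen)} \ {open(d_bay_kitchen)} = {have(k2)}
  ∪ pre   = {have(k2)} ∪ {have(k4), locked(d_bay_kitchen)}
          = {have(k2), have(k4), locked(d_bay_kitchen)}

== RESULT ==
["have(k2)", "have(k4)", "locked(d_bay_kitchen)"]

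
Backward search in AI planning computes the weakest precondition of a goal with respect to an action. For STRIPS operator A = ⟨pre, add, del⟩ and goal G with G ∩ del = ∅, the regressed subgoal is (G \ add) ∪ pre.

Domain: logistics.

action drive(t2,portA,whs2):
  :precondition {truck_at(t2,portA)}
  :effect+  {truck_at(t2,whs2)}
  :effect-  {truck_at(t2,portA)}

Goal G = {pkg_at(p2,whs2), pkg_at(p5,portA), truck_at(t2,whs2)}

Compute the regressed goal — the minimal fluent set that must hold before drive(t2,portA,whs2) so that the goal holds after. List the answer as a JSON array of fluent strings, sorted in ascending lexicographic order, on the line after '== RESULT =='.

Regress:
  G ∩ del = {}  (empty — regression defined)
  G \ add = {pkg_at(p2,whs2), pkg_at(p5,portA), truck_at(t2,whs2)} \ {truck_at(t2,whs2)} = {pkg_at(p2,whs2), pkg_at(p5,portA)}
  ∪ pre   = {pkg_at(p2,whs2), pkg_at(p5,portA)} ∪ {truck_at(t2,portA)}
          = {pkg_at(p2,whs2), pkg_at(p5,portA), truck_at(t2,portA)}

== RESULT ==
["pkg_at(p2,whs2)", "pkg_at(p5,portA)", "truck_at(t2,portA)"]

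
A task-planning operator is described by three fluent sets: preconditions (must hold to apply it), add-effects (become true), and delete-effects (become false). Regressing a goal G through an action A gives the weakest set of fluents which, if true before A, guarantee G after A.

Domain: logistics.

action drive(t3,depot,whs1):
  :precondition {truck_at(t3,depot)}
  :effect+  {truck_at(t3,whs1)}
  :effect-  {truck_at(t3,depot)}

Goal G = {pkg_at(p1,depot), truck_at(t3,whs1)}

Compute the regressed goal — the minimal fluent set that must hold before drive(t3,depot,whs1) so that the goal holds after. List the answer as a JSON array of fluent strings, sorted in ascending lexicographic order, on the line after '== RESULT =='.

Regress:
  G ∩ del = {}  (empty — regression defined)
  G \ add = {pkg_at(p1,depot), truck_at(t3,whs1)} \ {truck_at(t3,whs1)} = {pkg_at(p1,depot)}
  ∪ pre   = {pkg_at(p1,depot)} ∪ {truck_at(t3,depot)}
          = {pkg_at(p1,depot), truck_at(t3,depot)}

== RESULT ==
["pkg_at(p1,depot)", "truck_at(t3,depot)"]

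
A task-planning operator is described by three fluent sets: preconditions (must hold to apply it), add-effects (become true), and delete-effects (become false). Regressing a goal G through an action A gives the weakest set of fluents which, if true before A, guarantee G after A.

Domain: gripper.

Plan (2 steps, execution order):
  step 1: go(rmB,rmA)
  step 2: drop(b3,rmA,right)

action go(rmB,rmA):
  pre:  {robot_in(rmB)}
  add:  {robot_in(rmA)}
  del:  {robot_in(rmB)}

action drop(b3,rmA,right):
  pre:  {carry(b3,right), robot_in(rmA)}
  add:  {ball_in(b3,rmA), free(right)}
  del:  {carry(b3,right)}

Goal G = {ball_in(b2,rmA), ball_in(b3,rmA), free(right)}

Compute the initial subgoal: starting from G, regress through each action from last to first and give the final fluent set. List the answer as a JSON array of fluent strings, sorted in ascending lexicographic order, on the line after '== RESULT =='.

Work backward from the goal:
  through step 2 (drop(b3,rmA,right)): drop {ball_in(b3,rmA), free(right)}, keep {ball_in(b2,rmA)}, require {carry(b3,right), robot_in(rmA)}
    → {ball_in(b2,rmA), carry(b3,right), robot_in(rmA)}
  through step 1 (go(rmB,rmA)): drop {robot_in(rmA)}, keep {ball_in(b2,rmA), carry(b3,right)}, require {robot_in(rmB)}
    → {ball_in(b2,rmA), carry(b3,right), robot_in(rmB)}

== RESULT ==
["ball_in(b2,rmA)", "carry(b3,right)", "robot_in(rmB)"]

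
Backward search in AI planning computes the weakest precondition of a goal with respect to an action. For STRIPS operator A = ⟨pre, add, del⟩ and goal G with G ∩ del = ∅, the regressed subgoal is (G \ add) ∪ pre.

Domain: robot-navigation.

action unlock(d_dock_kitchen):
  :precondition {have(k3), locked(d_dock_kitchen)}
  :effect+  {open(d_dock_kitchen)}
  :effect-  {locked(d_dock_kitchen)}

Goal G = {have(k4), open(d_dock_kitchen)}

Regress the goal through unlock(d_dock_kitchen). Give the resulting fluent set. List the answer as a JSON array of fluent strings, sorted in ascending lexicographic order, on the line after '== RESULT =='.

Regress:
  G ∩ del = {}  (empty — regression defined)
  G \ add = {have(k4), open(d_dock_kitchen)} \ {open(d_dock_kitchen)} = {have(k4)}
  ∪ pre   = {have(k4)} ∪ {have(k3), locked(d_dock_kitchen)}
          = {have(k3), have(k4), locked(d_dock_kitchen)}

== RESULT ==
["have(k3)", "have(k4)", "locked(d_dock_kitchen)"]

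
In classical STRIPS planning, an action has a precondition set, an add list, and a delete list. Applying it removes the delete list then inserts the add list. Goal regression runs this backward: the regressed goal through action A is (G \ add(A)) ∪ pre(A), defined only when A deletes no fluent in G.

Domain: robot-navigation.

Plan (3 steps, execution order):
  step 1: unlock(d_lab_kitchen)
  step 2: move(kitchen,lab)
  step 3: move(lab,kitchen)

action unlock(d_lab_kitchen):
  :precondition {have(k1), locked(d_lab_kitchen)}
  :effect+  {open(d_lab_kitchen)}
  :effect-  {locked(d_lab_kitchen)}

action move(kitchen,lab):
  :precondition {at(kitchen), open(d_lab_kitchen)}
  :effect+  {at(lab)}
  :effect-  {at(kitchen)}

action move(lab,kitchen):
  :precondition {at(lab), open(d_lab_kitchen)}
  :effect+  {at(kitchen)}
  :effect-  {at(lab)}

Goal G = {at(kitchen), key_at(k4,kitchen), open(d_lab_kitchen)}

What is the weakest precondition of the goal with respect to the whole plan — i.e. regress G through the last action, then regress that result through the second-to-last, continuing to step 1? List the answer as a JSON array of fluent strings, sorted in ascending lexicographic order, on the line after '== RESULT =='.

Regress step by step:
  through step 3 (move(lab,kitchen)): drop {at(kitchen)}, keep {key_at(k4,kitchen), open(d_lab_kitchen)}, require {at(lab), open(d_lab_kitchen)}
    → {at(lab), key_at(k4,kitchen), open(d_lab_kitchen)}
  through step 2 (move(kitchen,lab)): drop {at(lab)}, keep {key_at(k4,kitchen), open(d_lab_kitchen)}, require {at(kitchen), open(d_lab_kitchen)}
    → {at(kitchen), key_at(k4,kitchen), open(d_lab_kitchen)}
  through step 1 (unlock(d_lab_kitchen)): drop {open(d_lab_kitchen)}, keep {at(kitchen), key_at(k4,kitchen)}, require {have(k1), locked(d_lab_kitchen)}
    → {at(kitchen), have(k1), key_at(k4,kitchen), locked(d_lab_kitchen)}

== RESULT ==
["at(kitchen)", "have(k1)", "key_at(k4,kitchen)", "locked(d_lab_kitchen)"]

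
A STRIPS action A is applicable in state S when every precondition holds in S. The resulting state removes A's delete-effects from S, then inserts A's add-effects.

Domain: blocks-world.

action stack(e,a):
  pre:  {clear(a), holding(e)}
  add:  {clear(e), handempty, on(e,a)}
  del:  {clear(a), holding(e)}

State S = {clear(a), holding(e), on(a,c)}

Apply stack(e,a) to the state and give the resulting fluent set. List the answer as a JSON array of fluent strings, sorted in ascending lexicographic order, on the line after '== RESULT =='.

Compute (S \ del) ∪ add:
  pre ⊆ S: {clear(a), holding(e)} ⊆ S  — applicable
  S \ del = {on(a,c)}
  ∪ add   = {clear(e), handempty, on(a,c), on(e,a)}

== RESULT ==
["clear(e)", "handempty", "on(a,c)", "on(e,a)"]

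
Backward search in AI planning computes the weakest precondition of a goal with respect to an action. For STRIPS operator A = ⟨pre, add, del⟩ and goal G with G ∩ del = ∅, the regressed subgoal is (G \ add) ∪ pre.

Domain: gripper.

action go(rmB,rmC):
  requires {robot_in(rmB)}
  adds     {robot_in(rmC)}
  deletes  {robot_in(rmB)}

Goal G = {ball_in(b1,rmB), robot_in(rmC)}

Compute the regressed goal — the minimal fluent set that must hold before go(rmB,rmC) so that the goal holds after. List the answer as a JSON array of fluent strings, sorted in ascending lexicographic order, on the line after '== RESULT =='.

Compute (G \ add) ∪ pre:
  G ∩ del = {}  (empty — regression defined)
  G \ add = {ball_in(b1,rmB), robot_in(rmC)} \ {robot_in(rmC)} = {ball_in(b1,rmB)}
  ∪ pre   = {ball_in(b1,rmB)} ∪ {robot_in(rmB)}
          = {ball_in(b1,rmB), robot_in(rmB)}

== RESULT ==
["ball_in(b1,rmB)", "robot_in(rmB)"]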